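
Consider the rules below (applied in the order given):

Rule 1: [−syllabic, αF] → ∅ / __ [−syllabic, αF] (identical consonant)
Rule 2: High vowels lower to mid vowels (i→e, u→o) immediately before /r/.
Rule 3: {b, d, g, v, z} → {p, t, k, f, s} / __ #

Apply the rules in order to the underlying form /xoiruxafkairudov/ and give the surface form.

xoeruxafkaerudof

Rule 1 (degemination): no segment meets the environment; /xoiruxafkairudov/ is unchanged.
Rule 2 (pre-rhotic lowering): /i/ is a high vowel immediately before /r/, so it lowers to [e]. /i/ is a high vowel immediately before /r/, so it lowers to [e]. /xoiruxafkairudov/ → xoeruxafkaerudov.
Rule 3 (final devoicing): /v/ is a voiced obstruent in word-final position, so it devoices to [f]. /xoeruxafkaerudov/ → xoeruxafkaerudof.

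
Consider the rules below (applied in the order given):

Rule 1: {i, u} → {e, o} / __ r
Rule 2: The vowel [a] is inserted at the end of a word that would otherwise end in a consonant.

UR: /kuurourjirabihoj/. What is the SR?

kuoroorjerabihoja

Rule 1 (pre-rhotic lowering): /u/ is a high vowel immediately before /r/, so it lowers to [o]. /u/ is a high vowel immediately before /r/, so it lowers to [o]. /i/ is a high vowel immediately before /r/, so it lowers to [e]. /kuurourjirabihoj/ → kuoroorjerabihoj.
Rule 2 (final a-epenthesis): the form ends in the consonant /j/, so [a] is inserted word-finally. /kuoroorjerabihoj/ → kuoroorjerabihoja.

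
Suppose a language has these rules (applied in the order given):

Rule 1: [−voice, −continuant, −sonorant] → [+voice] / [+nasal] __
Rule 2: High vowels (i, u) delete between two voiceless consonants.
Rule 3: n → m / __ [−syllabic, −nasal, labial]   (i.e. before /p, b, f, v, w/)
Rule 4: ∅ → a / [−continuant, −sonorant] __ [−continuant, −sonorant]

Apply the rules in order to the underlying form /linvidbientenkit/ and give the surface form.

Rule 1 (post-nasal voicing): /t/ is a voiceless stop immediately after the nasal /n/, so it voices to [d]. /k/ is a voiceless stop immediately after the nasal /n/, so it voices to [g]. /linvidbientenkit/ → linvidbiendengit.
Rule 2 (high vowel syncope): no segment meets the environment; /linvidbiendengit/ is unchanged.
Rule 3 (nasal place assimilation): /n/ precedes the labial consonant /v/, so it assimilates in place to [m]. /linvidbiendengit/ → limvidbiendengit.
Rule 4 (stop-cluster a-epenthesis): /d/ and /b/ form a stop–stop cluster, so [a] is inserted between them. /limvidbiendengit/ → limvidabiendengit.

limvidabiendengit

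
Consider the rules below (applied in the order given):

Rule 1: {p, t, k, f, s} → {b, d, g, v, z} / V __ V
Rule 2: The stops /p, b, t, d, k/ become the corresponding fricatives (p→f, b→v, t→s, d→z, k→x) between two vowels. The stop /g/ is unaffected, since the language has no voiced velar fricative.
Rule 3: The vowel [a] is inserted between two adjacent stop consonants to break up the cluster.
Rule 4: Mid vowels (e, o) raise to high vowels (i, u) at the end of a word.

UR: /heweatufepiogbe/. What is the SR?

Rule 1 (intervocalic voicing): /t/ is a voiceless obstruent between vowels /a/ and /u/, so it voices to [d]. /f/ is a voiceless obstruent between vowels /u/ and /e/, so it voices to [v]. /p/ is a voiceless obstruent between vowels /e/ and /i/, so it voices to [b]. /heweatufepiogbe/ → heweaduvebiogbe.
Rule 2 (intervocalic spirantization): /d/ is a stop between vowels /a/ and /u/, so it spirantizes to the fricative [z]. /b/ is a stop between vowels /e/ and /i/, so it spirantizes to the fricative [v]. /heweaduvebiogbe/ → heweazuveviogbe.
Rule 3 (stop-cluster a-epenthesis): /g/ and /b/ form a stop–stop cluster, so [a] is inserted between them. /heweazuveviogbe/ → heweazuveviogabe.
Rule 4 (final vowel raising): /e/ is a mid vowel in word-final position, so it raises to [i]. /heweazuveviogabe/ → heweazuveviogabi.

heweazuveviogabi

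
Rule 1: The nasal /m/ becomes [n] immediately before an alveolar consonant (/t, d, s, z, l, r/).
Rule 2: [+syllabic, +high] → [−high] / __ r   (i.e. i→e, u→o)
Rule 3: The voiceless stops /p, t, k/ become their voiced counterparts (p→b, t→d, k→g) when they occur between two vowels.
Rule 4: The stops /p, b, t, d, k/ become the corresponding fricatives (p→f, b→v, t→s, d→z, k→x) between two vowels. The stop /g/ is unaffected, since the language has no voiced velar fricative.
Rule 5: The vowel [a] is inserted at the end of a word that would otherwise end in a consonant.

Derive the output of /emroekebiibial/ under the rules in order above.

Rule 1 (nasal place assimilation): /m/ precedes the alveolar consonant /r/, so it assimilates in place to [n]. /emroekebiibial/ → enroekebiibial.
Rule 2 (pre-rhotic lowering): no segment meets the environment; /enroekebiibial/ is unchanged.
Rule 3 (intervocalic voicing): /k/ is a voiceless stop between vowels /e/ and /e/, so it voices to [g]. /enroekebiibial/ → enroegebiibial.
Rule 4 (intervocalic spirantization): /b/ is a stop between vowels /e/ and /i/, so it spirantizes to the fricative [v]. /b/ is a stop between vowels /i/ and /i/, so it spirantizes to the fricative [v]. /enroegebiibial/ → enroegeviivial.
Rule 5 (final a-epenthesis): the form ends in the consonant /l/, so [a] is inserted word-finally. /enroegeviivial/ → enroegeviiviala.

enroegeviiviala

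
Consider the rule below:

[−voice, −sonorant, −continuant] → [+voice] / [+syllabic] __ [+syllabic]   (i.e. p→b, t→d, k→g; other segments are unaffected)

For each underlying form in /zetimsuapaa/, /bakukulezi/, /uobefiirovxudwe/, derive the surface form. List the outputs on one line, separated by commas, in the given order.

zedimsuabaa, bagugulezi, uobefiirovxudwe

/zetimsuapaa/: /t/ is a voiceless stop between vowels /e/ and /i/, so it voices to [d]. /p/ is a voiceless stop between vowels /a/ and /a/, so it voices to [b]. → [zedimsuabaa].
/bakukulezi/: /k/ is a voiceless stop between vowels /a/ and /u/, so it voices to [g]. /k/ is a voiceless stop between vowels /u/ and /u/, so it voices to [g]. → [bagugulezi].
/uobefiirovxudwe/: the rule's environment is not met; surfaces unchanged as [uobefiirovxudwe].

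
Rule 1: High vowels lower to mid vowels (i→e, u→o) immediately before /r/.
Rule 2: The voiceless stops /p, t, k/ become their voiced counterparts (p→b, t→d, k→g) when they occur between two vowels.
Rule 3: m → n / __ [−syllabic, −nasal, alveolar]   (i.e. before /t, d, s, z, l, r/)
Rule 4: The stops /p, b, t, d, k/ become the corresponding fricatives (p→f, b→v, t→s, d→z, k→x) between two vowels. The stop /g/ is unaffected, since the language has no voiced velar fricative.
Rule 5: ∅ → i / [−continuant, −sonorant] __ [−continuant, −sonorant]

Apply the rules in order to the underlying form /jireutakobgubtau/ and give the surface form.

Rule 1 (pre-rhotic lowering): /i/ is a high vowel immediately before /r/, so it lowers to [e]. /jireutakobgubtau/ → jereutakobgubtau.
Rule 2 (intervocalic voicing): /t/ is a voiceless stop between vowels /u/ and /a/, so it voices to [d]. /k/ is a voiceless stop between vowels /a/ and /o/, so it voices to [g]. /jereutakobgubtau/ → jereudagobgubtau.
Rule 3 (nasal place assimilation): no segment meets the environment; /jereudagobgubtau/ is unchanged.
Rule 4 (intervocalic spirantization): /d/ is a stop between vowels /u/ and /a/, so it spirantizes to the fricative [z]. /jereudagobgubtau/ → jereuzagobgubtau.
Rule 5 (stop-cluster i-epenthesis): /b/ and /g/ form a stop–stop cluster, so [i] is inserted between them. /b/ and /t/ form a stop–stop cluster, so [i] is inserted between them. /jereuzagobgubtau/ → jereuzagobigubitau.

jereuzagobigubitau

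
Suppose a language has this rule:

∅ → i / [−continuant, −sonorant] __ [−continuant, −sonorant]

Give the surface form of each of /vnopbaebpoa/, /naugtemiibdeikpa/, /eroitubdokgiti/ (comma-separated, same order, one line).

/vnopbaebpoa/: /p/ and /b/ form a stop–stop cluster, so [i] is inserted between them. /b/ and /p/ form a stop–stop cluster, so [i] is inserted between them. → [vnopibaebipoa].
/naugtemiibdeikpa/: /g/ and /t/ form a stop–stop cluster, so [i] is inserted between them. /b/ and /d/ form a stop–stop cluster, so [i] is inserted between them. /k/ and /p/ form a stop–stop cluster, so [i] is inserted between them. → [naugitemiibideikipa].
/eroitubdokgiti/: /b/ and /d/ form a stop–stop cluster, so [i] is inserted between them. /k/ and /g/ form a stop–stop cluster, so [i] is inserted between them. → [eroitubidokigiti].

vnopibaebipoa, naugitemiibideikipa, eroitubidokigiti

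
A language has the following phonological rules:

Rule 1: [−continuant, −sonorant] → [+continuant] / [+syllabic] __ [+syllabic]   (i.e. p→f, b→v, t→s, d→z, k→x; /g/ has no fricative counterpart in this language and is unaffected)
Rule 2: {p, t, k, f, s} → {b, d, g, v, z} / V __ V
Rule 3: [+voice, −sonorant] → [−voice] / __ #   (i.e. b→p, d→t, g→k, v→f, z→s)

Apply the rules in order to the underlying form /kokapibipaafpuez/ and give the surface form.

koxavivivaafpues

Rule 1 (intervocalic spirantization): /k/ is a stop between vowels /o/ and /a/, so it spirantizes to the fricative [x]. /p/ is a stop between vowels /a/ and /i/, so it spirantizes to the fricative [f]. /b/ is a stop between vowels /i/ and /i/, so it spirantizes to the fricative [v]. /p/ is a stop between vowels /i/ and /a/, so it spirantizes to the fricative [f]. /kokapibipaafpuez/ → koxafivifaafpuez.
Rule 2 (intervocalic voicing): /f/ is a voiceless obstruent between vowels /a/ and /i/, so it voices to [v]. /f/ is a voiceless obstruent between vowels /i/ and /a/, so it voices to [v]. /koxafivifaafpuez/ → koxavivivaafpuez.
Rule 3 (final devoicing): /z/ is a voiced obstruent in word-final position, so it devoices to [s]. /koxavivivaafpuez/ → koxavivivaafpues.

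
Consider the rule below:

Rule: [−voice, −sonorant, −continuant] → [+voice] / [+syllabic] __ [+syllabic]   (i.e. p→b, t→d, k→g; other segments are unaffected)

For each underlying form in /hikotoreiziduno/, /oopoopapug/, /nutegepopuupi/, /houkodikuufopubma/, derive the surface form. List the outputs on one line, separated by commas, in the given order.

/hikotoreiziduno/: /k/ is a voiceless stop between vowels /i/ and /o/, so it voices to [g]. /t/ is a voiceless stop between vowels /o/ and /o/, so it voices to [d]. → [higodoreiziduno].
/oopoopapug/: /p/ is a voiceless stop between vowels /o/ and /o/, so it voices to [b]. /p/ is a voiceless stop between vowels /o/ and /a/, so it voices to [b]. /p/ is a voiceless stop between vowels /a/ and /u/, so it voices to [b]. → [ooboobabug].
/nutegepopuupi/: /t/ is a voiceless stop between vowels /u/ and /e/, so it voices to [d]. /p/ is a voiceless stop between vowels /e/ and /o/, so it voices to [b]. /p/ is a voiceless stop between vowels /o/ and /u/, so it voices to [b]. /p/ is a voiceless stop between vowels /u/ and /i/, so it voices to [b]. → [nudegebobuubi].
/houkodikuufopubma/: /k/ is a voiceless stop between vowels /u/ and /o/, so it voices to [g]. /k/ is a voiceless stop between vowels /i/ and /u/, so it voices to [g]. /p/ is a voiceless stop between vowels /o/ and /u/, so it voices to [b]. → [hougodiguufobubma].

higodoreiziduno, ooboobabug, nudegebobuubi, hougodiguufobubma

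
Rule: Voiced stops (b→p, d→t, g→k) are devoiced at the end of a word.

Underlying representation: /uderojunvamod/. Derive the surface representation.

Scanning /uderojunvamod/: /d/ at position 2 is not in the conditioning environment; /d/ is a voiced stop in word-final position, so it devoices to [t].
Result: [uderojunvamot].

uderojunvamot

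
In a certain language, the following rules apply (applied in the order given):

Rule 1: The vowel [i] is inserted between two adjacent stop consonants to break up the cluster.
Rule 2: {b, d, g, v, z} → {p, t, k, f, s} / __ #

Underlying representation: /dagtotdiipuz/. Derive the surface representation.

Rule 1 (stop-cluster i-epenthesis): /g/ and /t/ form a stop–stop cluster, so [i] is inserted between them. /t/ and /d/ form a stop–stop cluster, so [i] is inserted between them. /dagtotdiipuz/ → dagitotidiipuz.
Rule 2 (final devoicing): /z/ is a voiced obstruent in word-final position, so it devoices to [s]. /dagitotidiipuz/ → dagitotidiipus.

dagitotidiipus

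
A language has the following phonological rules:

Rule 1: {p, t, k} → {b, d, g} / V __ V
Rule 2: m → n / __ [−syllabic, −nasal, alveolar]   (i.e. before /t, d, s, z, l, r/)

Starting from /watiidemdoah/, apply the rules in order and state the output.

wadiidendoah

Rule 1 (intervocalic voicing): /t/ is a voiceless stop between vowels /a/ and /i/, so it voices to [d]. /watiidemdoah/ → wadiidemdoah.
Rule 2 (nasal place assimilation): /m/ precedes the alveolar consonant /d/, so it assimilates in place to [n]. /wadiidemdoah/ → wadiidendoah.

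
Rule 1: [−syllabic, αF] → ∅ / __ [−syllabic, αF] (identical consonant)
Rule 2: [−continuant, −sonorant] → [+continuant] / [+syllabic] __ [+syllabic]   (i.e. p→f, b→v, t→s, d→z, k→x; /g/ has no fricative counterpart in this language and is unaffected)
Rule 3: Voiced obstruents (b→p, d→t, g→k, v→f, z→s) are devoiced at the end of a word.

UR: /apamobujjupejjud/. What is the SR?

afamovujufejut

Rule 1 (degemination): /jj/ is a geminate; the first /j/ deletes. /jj/ is a geminate; the first /j/ deletes. /apamobujjupejjud/ → apamobujupejud.
Rule 2 (intervocalic spirantization): /p/ is a stop between vowels /a/ and /a/, so it spirantizes to the fricative [f]. /b/ is a stop between vowels /o/ and /u/, so it spirantizes to the fricative [v]. /p/ is a stop between vowels /u/ and /e/, so it spirantizes to the fricative [f]. /apamobujupejud/ → afamovujufejud.
Rule 3 (final devoicing): /d/ is a voiced obstruent in word-final position, so it devoices to [t]. /afamovujufejud/ → afamovujufejut.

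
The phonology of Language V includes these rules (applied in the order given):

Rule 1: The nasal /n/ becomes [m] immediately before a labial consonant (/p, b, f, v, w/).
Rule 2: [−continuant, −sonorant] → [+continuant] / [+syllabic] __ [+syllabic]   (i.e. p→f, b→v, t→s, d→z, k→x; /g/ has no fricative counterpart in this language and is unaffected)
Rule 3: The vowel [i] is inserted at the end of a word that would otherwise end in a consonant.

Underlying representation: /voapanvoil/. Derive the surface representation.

Rule 1 (nasal place assimilation): /n/ precedes the labial consonant /v/, so it assimilates in place to [m]. /voapanvoil/ → voapamvoil.
Rule 2 (intervocalic spirantization): /p/ is a stop between vowels /a/ and /a/, so it spirantizes to the fricative [f]. /voapamvoil/ → voafamvoil.
Rule 3 (final i-epenthesis): the form ends in the consonant /l/, so [i] is inserted word-finally. /voafamvoil/ → voafamvoili.

voafamvoili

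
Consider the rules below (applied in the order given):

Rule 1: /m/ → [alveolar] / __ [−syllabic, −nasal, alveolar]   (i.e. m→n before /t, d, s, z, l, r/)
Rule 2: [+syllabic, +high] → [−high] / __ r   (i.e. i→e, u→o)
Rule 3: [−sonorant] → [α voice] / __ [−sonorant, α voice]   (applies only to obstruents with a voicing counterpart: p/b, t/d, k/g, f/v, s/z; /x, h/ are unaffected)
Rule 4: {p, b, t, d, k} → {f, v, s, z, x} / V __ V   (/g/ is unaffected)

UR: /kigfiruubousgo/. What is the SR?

Rule 1 (nasal place assimilation): no segment meets the environment; /kigfiruubousgo/ is unchanged.
Rule 2 (pre-rhotic lowering): /i/ is a high vowel immediately before /r/, so it lowers to [e]. /kigfiruubousgo/ → kigferuubousgo.
Rule 3 (regressive voicing assimilation): /g/ precedes the voiceless obstruent /f/, so it devoices to [k] by assimilation. /s/ precedes the voiced obstruent /g/, so it voices to [z] by assimilation. /kigferuubousgo/ → kikferuubouzgo.
Rule 4 (intervocalic spirantization): /b/ is a stop between vowels /u/ and /o/, so it spirantizes to the fricative [v]. /kikferuubouzgo/ → kikferuuvouzgo.

kikferuuvouzgo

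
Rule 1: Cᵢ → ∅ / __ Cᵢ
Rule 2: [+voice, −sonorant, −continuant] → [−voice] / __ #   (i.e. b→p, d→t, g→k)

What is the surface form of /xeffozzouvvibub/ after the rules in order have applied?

Rule 1 (degemination): /ff/ is a geminate; the first /f/ deletes. /zz/ is a geminate; the first /z/ deletes. /vv/ is a geminate; the first /v/ deletes. /xeffozzouvvibub/ → xefozouvibub.
Rule 2 (final devoicing): /b/ is a voiced stop in word-final position, so it devoices to [p]. /xefozouvibub/ → xefozouvibup.

xefozouvibup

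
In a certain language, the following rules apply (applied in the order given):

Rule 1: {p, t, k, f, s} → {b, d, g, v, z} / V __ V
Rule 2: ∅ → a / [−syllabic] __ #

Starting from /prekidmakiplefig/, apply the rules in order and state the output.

Rule 1 (intervocalic voicing): /k/ is a voiceless obstruent between vowels /e/ and /i/, so it voices to [g]. /k/ is a voiceless obstruent between vowels /a/ and /i/, so it voices to [g]. /f/ is a voiceless obstruent between vowels /e/ and /i/, so it voices to [v]. /prekidmakiplefig/ → pregidmagiplevig.
Rule 2 (final a-epenthesis): the form ends in the consonant /g/, so [a] is inserted word-finally. /pregidmagiplevig/ → pregidmagipleviga.

pregidmagipleviga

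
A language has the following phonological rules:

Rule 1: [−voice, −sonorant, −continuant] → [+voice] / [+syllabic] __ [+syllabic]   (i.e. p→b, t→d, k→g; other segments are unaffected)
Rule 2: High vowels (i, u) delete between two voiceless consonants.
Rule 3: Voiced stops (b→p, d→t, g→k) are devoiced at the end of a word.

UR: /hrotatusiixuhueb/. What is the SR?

Rule 1 (intervocalic voicing): /t/ is a voiceless stop between vowels /o/ and /a/, so it voices to [d]. /t/ is a voiceless stop between vowels /a/ and /u/, so it voices to [d]. /hrotatusiixuhueb/ → hrodadusiixuhueb.
Rule 2 (high vowel syncope): /u/ is a high vowel flanked by voiceless consonants /x/ and /h/, so it deletes. /hrodadusiixuhueb/ → hrodadusiixhueb.
Rule 3 (final devoicing): /b/ is a voiced stop in word-final position, so it devoices to [p]. /hrodadusiixhueb/ → hrodadusiixhuep.

hrodadusiixhuep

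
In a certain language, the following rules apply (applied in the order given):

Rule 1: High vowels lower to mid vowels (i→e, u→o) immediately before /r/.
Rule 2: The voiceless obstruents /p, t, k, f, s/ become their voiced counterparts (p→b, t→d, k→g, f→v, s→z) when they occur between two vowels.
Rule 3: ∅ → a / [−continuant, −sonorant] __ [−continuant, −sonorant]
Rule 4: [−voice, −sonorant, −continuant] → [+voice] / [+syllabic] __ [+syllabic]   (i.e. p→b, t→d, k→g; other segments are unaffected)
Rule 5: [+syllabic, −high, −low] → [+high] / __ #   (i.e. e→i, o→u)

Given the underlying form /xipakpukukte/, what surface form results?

Rule 1 (pre-rhotic lowering): no segment meets the environment; /xipakpukukte/ is unchanged.
Rule 2 (intervocalic voicing): /p/ is a voiceless obstruent between vowels /i/ and /a/, so it voices to [b]. /k/ is a voiceless obstruent between vowels /u/ and /u/, so it voices to [g]. /xipakpukukte/ → xibakpugukte.
Rule 3 (stop-cluster a-epenthesis): /k/ and /p/ form a stop–stop cluster, so [a] is inserted between them. /k/ and /t/ form a stop–stop cluster, so [a] is inserted between them. /xibakpugukte/ → xibakapugukate.
Rule 4 (intervocalic voicing): /k/ is a voiceless stop between vowels /a/ and /a/, so it voices to [g]. /p/ is a voiceless stop between vowels /a/ and /u/, so it voices to [b]. /k/ is a voiceless stop between vowels /u/ and /a/, so it voices to [g]. /t/ is a voiceless stop between vowels /a/ and /e/, so it voices to [d]. /xibakapugukate/ → xibagabugugade.
Rule 5 (final vowel raising): /e/ is a mid vowel in word-final position, so it raises to [i]. /xibagabugugade/ → xibagabugugadi.

xibagabugugadi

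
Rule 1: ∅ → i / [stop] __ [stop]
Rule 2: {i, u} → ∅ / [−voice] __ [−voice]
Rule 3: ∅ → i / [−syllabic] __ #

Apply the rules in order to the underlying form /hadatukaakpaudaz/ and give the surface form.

Rule 1 (stop-cluster i-epenthesis): /k/ and /p/ form a stop–stop cluster, so [i] is inserted between them. /hadatukaakpaudaz/ → hadatukaakipaudaz.
Rule 2 (high vowel syncope): /u/ is a high vowel flanked by voiceless consonants /t/ and /k/, so it deletes. /i/ is a high vowel flanked by voiceless consonants /k/ and /p/, so it deletes. /hadatukaakipaudaz/ → hadatkaakpaudaz.
Rule 3 (final i-epenthesis): the form ends in the consonant /z/, so [i] is inserted word-finally. /hadatkaakpaudaz/ → hadatkaakpaudazi.

hadatkaakpaudazi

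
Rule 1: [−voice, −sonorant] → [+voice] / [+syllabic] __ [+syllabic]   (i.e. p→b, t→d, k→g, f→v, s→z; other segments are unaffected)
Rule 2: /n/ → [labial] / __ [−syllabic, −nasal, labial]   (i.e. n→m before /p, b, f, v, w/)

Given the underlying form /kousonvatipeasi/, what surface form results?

Rule 1 (intervocalic voicing): /s/ is a voiceless obstruent between vowels /u/ and /o/, so it voices to [z]. /t/ is a voiceless obstruent between vowels /a/ and /i/, so it voices to [d]. /p/ is a voiceless obstruent between vowels /i/ and /e/, so it voices to [b]. /s/ is a voiceless obstruent between vowels /a/ and /i/, so it voices to [z]. /kousonvatipeasi/ → kouzonvadibeazi.
Rule 2 (nasal place assimilation): /n/ precedes the labial consonant /v/, so it assimilates in place to [m]. /kouzonvadibeazi/ → kouzomvadibeazi.

kouzomvadibeazi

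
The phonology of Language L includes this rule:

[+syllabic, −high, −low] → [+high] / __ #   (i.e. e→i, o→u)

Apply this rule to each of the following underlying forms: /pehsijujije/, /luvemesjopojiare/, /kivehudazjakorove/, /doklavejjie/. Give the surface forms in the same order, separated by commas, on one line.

pehsijujiji, luvemesjopojiari, kivehudazjakorovi, doklavejjii

/pehsijujije/: /e/ is a mid vowel in word-final position, so it raises to [i]. → [pehsijujiji].
/luvemesjopojiare/: /e/ is a mid vowel in word-final position, so it raises to [i]. → [luvemesjopojiari].
/kivehudazjakorove/: /e/ is a mid vowel in word-final position, so it raises to [i]. → [kivehudazjakorovi].
/doklavejjie/: /e/ is a mid vowel in word-final position, so it raises to [i]. → [doklavejjii].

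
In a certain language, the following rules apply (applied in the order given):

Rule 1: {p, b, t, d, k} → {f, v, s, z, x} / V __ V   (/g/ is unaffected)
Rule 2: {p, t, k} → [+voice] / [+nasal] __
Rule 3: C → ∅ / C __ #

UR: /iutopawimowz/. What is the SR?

iusofawimow

Rule 1 (intervocalic spirantization): /t/ is a stop between vowels /u/ and /o/, so it spirantizes to the fricative [s]. /p/ is a stop between vowels /o/ and /a/, so it spirantizes to the fricative [f]. /iutopawimowz/ → iusofawimowz.
Rule 2 (post-nasal voicing): no segment meets the environment; /iusofawimowz/ is unchanged.
Rule 3 (final cluster simplification): /z/ is the second consonant of a word-final cluster /wz/, so it deletes. /iusofawimowz/ → iusofawimow.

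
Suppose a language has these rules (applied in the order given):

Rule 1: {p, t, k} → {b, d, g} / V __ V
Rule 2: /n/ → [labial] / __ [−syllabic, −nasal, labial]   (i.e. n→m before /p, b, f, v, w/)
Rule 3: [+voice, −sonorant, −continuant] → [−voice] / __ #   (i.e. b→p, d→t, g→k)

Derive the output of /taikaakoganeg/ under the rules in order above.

taigaagoganek

Rule 1 (intervocalic voicing): /k/ is a voiceless stop between vowels /i/ and /a/, so it voices to [g]. /k/ is a voiceless stop between vowels /a/ and /o/, so it voices to [g]. /taikaakoganeg/ → taigaagoganeg.
Rule 2 (nasal place assimilation): no segment meets the environment; /taigaagoganeg/ is unchanged.
Rule 3 (final devoicing): /g/ is a voiced stop in word-final position, so it devoices to [k]. /taigaagoganeg/ → taigaagoganek.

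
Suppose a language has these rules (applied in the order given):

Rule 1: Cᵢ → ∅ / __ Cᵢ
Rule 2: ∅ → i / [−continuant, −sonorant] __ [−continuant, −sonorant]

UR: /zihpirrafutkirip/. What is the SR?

zihpirafutikirip

Rule 1 (degemination): /rr/ is a geminate; the first /r/ deletes. /zihpirrafutkirip/ → zihpirafutkirip.
Rule 2 (stop-cluster i-epenthesis): /t/ and /k/ form a stop–stop cluster, so [i] is inserted between them. /zihpirafutkirip/ → zihpirafutikirip.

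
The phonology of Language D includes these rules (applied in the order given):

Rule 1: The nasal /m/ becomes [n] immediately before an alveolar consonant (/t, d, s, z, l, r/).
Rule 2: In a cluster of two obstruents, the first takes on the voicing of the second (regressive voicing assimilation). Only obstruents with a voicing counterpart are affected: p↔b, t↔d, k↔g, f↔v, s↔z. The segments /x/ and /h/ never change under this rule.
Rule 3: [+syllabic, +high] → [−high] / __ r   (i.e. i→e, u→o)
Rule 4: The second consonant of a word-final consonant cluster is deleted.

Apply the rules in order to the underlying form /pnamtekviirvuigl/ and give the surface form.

Rule 1 (nasal place assimilation): /m/ precedes the alveolar consonant /t/, so it assimilates in place to [n]. /pnamtekviirvuigl/ → pnantekviirvuigl.
Rule 2 (regressive voicing assimilation): /k/ precedes the voiced obstruent /v/, so it voices to [g] by assimilation. /pnantekviirvuigl/ → pnantegviirvuigl.
Rule 3 (pre-rhotic lowering): /i/ is a high vowel immediately before /r/, so it lowers to [e]. /pnantegviirvuigl/ → pnantegviervuigl.
Rule 4 (final cluster simplification): /l/ is the second consonant of a word-final cluster /gl/, so it deletes. /pnantegviervuigl/ → pnantegviervuig.

pnantegviervuig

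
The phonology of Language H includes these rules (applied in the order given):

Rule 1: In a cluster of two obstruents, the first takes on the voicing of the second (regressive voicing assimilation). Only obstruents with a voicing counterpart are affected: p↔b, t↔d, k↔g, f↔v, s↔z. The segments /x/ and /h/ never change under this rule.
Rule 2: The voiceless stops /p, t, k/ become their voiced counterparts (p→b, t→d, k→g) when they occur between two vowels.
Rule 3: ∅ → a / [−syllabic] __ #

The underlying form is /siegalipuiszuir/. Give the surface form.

Rule 1 (regressive voicing assimilation): /s/ precedes the voiced obstruent /z/, so it voices to [z] by assimilation. /siegalipuiszuir/ → siegalipuizzuir.
Rule 2 (intervocalic voicing): /p/ is a voiceless stop between vowels /i/ and /u/, so it voices to [b]. /siegalipuizzuir/ → siegalibuizzuir.
Rule 3 (final a-epenthesis): the form ends in the consonant /r/, so [a] is inserted word-finally. /siegalibuizzuir/ → siegalibuizzuira.

siegalibuizzuira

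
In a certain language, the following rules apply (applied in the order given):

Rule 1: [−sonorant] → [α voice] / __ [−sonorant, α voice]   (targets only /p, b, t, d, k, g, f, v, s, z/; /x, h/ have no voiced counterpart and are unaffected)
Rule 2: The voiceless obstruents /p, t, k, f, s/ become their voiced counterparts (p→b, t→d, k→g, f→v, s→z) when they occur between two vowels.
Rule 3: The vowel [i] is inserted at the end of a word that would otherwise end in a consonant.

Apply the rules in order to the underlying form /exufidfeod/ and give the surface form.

exuvitfeodi

Rule 1 (regressive voicing assimilation): /d/ precedes the voiceless obstruent /f/, so it devoices to [t] by assimilation. /exufidfeod/ → exufitfeod.
Rule 2 (intervocalic voicing): /f/ is a voiceless obstruent between vowels /u/ and /i/, so it voices to [v]. /exufitfeod/ → exuvitfeod.
Rule 3 (final i-epenthesis): the form ends in the consonant /d/, so [i] is inserted word-finally. /exuvitfeod/ → exuvitfeodi.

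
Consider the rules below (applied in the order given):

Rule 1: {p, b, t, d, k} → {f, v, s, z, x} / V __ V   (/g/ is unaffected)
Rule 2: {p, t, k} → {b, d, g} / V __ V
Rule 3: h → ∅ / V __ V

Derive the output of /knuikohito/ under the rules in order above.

Rule 1 (intervocalic spirantization): /k/ is a stop between vowels /i/ and /o/, so it spirantizes to the fricative [x]. /t/ is a stop between vowels /i/ and /o/, so it spirantizes to the fricative [s]. /knuikohito/ → knuixohiso.
Rule 2 (intervocalic voicing): no segment meets the environment; /knuixohiso/ is unchanged.
Rule 3 (intervocalic h-deletion): /h/ occurs between vowels /o/ and /i/, so it deletes. /knuixohiso/ → knuixoiso.

knuixoiso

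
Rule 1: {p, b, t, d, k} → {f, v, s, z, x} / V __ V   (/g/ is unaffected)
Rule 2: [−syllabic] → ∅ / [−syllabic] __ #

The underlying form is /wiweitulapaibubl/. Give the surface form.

wiweisulafaivub

Rule 1 (intervocalic spirantization): /t/ is a stop between vowels /i/ and /u/, so it spirantizes to the fricative [s]. /p/ is a stop between vowels /a/ and /a/, so it spirantizes to the fricative [f]. /b/ is a stop between vowels /i/ and /u/, so it spirantizes to the fricative [v]. /wiweitulapaibubl/ → wiweisulafaivubl.
Rule 2 (final cluster simplification): /l/ is the second consonant of a word-final cluster /bl/, so it deletes. /wiweisulafaivubl/ → wiweisulafaivub.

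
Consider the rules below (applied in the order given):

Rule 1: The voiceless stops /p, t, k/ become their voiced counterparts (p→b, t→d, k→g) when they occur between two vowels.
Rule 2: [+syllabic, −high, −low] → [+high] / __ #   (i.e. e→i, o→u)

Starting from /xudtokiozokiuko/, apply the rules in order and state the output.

Rule 1 (intervocalic voicing): /k/ is a voiceless stop between vowels /o/ and /i/, so it voices to [g]. /k/ is a voiceless stop between vowels /o/ and /i/, so it voices to [g]. /k/ is a voiceless stop between vowels /u/ and /o/, so it voices to [g]. /xudtokiozokiuko/ → xudtogiozogiugo.
Rule 2 (final vowel raising): /o/ is a mid vowel in word-final position, so it raises to [u]. /xudtogiozogiugo/ → xudtogiozogiugu.

xudtogiozogiugu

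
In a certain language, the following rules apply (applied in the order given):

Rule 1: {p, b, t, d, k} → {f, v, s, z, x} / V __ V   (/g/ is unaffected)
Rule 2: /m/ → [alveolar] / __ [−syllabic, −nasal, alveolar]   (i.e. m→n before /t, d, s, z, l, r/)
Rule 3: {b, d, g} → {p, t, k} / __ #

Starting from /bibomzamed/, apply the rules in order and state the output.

bivonzamet

Rule 1 (intervocalic spirantization): /b/ is a stop between vowels /i/ and /o/, so it spirantizes to the fricative [v]. /bibomzamed/ → bivomzamed.
Rule 2 (nasal place assimilation): /m/ precedes the alveolar consonant /z/, so it assimilates in place to [n]. /bivomzamed/ → bivonzamed.
Rule 3 (final devoicing): /d/ is a voiced stop in word-final position, so it devoices to [t]. /bivonzamed/ → bivonzamet.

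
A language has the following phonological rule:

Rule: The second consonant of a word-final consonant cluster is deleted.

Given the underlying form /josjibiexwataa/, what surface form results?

josjibiexwataa

No segment of /josjibiexwataa/ meets the structural description of the rule, so the form surfaces unchanged.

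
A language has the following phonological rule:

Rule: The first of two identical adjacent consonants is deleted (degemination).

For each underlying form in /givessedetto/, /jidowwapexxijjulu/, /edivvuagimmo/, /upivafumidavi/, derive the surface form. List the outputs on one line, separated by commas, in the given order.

/givessedetto/: /ss/ is a geminate; the first /s/ deletes. /tt/ is a geminate; the first /t/ deletes. → [givesedeto].
/jidowwapexxijjulu/: /ww/ is a geminate; the first /w/ deletes. /xx/ is a geminate; the first /x/ deletes. /jj/ is a geminate; the first /j/ deletes. → [jidowapexijulu].
/edivvuagimmo/: /vv/ is a geminate; the first /v/ deletes. /mm/ is a geminate; the first /m/ deletes. → [edivuagimo].
/upivafumidavi/: the rule's environment is not met; surfaces unchanged as [upivafumidavi].

givesedeto, jidowapexijulu, edivuagimo, upivafumidavi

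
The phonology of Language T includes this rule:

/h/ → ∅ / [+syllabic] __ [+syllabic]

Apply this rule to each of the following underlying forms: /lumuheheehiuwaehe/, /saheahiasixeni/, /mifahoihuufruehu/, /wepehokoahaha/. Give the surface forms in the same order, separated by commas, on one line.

/lumuheheehiuwaehe/: /h/ occurs between vowels /u/ and /e/, so it deletes. /h/ occurs between vowels /e/ and /e/, so it deletes. /h/ occurs between vowels /e/ and /i/, so it deletes. /h/ occurs between vowels /e/ and /e/, so it deletes. → [lumueeeiuwaee].
/saheahiasixeni/: /h/ occurs between vowels /a/ and /e/, so it deletes. /h/ occurs between vowels /a/ and /i/, so it deletes. → [saeaiasixeni].
/mifahoihuufruehu/: /h/ occurs between vowels /a/ and /o/, so it deletes. /h/ occurs between vowels /i/ and /u/, so it deletes. /h/ occurs between vowels /e/ and /u/, so it deletes. → [mifaoiuufrueu].
/wepehokoahaha/: /h/ occurs between vowels /e/ and /o/, so it deletes. /h/ occurs between vowels /a/ and /a/, so it deletes. /h/ occurs between vowels /a/ and /a/, so it deletes. → [wepeokoaaa].

lumueeeiuwaee, saeaiasixeni, mifaoiuufrueu, wepeokoaaa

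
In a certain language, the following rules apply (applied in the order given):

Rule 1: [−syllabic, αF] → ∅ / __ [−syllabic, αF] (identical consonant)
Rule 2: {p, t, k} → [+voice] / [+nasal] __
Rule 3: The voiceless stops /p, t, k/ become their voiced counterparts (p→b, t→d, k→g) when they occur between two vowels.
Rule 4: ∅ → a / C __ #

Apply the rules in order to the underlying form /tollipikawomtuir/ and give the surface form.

tolibigawomduira

Rule 1 (degemination): /ll/ is a geminate; the first /l/ deletes. /tollipikawomtuir/ → tolipikawomtuir.
Rule 2 (post-nasal voicing): /t/ is a voiceless stop immediately after the nasal /m/, so it voices to [d]. /tolipikawomtuir/ → tolipikawomduir.
Rule 3 (intervocalic voicing): /p/ is a voiceless stop between vowels /i/ and /i/, so it voices to [b]. /k/ is a voiceless stop between vowels /i/ and /a/, so it voices to [g]. /tolipikawomduir/ → tolibigawomduir.
Rule 4 (final a-epenthesis): the form ends in the consonant /r/, so [a] is inserted word-finally. /tolibigawomduir/ → tolibigawomduira.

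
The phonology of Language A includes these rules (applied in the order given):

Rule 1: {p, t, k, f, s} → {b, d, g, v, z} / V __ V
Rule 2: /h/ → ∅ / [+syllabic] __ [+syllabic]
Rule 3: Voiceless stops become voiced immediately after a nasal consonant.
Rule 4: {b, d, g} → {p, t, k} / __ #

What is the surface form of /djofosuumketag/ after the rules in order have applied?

djovozuumgedak

Rule 1 (intervocalic voicing): /f/ is a voiceless obstruent between vowels /o/ and /o/, so it voices to [v]. /s/ is a voiceless obstruent between vowels /o/ and /u/, so it voices to [z]. /t/ is a voiceless obstruent between vowels /e/ and /a/, so it voices to [d]. /djofosuumketag/ → djovozuumkedag.
Rule 2 (intervocalic h-deletion): no segment meets the environment; /djovozuumkedag/ is unchanged.
Rule 3 (post-nasal voicing): /k/ is a voiceless stop immediately after the nasal /m/, so it voices to [g]. /djovozuumkedag/ → djovozuumgedag.
Rule 4 (final devoicing): /g/ is a voiced stop in word-final position, so it devoices to [k]. /djovozuumgedag/ → djovozuumgedak.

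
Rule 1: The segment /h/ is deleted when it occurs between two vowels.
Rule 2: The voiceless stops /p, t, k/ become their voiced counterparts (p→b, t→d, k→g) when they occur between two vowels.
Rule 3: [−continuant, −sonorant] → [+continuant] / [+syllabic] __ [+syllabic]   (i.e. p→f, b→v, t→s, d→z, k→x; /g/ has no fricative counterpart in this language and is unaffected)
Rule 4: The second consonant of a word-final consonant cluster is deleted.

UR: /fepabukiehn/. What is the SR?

Rule 1 (intervocalic h-deletion): no segment meets the environment; /fepabukiehn/ is unchanged.
Rule 2 (intervocalic voicing): /p/ is a voiceless stop between vowels /e/ and /a/, so it voices to [b]. /k/ is a voiceless stop between vowels /u/ and /i/, so it voices to [g]. /fepabukiehn/ → febabugiehn.
Rule 3 (intervocalic spirantization): /b/ is a stop between vowels /e/ and /a/, so it spirantizes to the fricative [v]. /b/ is a stop between vowels /a/ and /u/, so it spirantizes to the fricative [v]. /febabugiehn/ → fevavugiehn.
Rule 4 (final cluster simplification): /n/ is the second consonant of a word-final cluster /hn/, so it deletes. /fevavugiehn/ → fevavugieh.

fevavugieh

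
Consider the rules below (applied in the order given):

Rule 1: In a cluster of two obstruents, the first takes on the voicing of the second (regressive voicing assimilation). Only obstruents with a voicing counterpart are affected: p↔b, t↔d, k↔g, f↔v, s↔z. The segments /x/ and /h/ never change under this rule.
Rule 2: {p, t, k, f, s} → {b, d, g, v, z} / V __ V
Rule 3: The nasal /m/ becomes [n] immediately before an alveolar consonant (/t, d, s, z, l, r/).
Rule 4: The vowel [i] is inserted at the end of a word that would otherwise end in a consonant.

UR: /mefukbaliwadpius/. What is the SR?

Rule 1 (regressive voicing assimilation): /k/ precedes the voiced obstruent /b/, so it voices to [g] by assimilation. /d/ precedes the voiceless obstruent /p/, so it devoices to [t] by assimilation. /mefukbaliwadpius/ → mefugbaliwatpius.
Rule 2 (intervocalic voicing): /f/ is a voiceless obstruent between vowels /e/ and /u/, so it voices to [v]. /mefugbaliwatpius/ → mevugbaliwatpius.
Rule 3 (nasal place assimilation): no segment meets the environment; /mevugbaliwatpius/ is unchanged.
Rule 4 (final i-epenthesis): the form ends in the consonant /s/, so [i] is inserted word-finally. /mevugbaliwatpius/ → mevugbaliwatpiusi.

mevugbaliwatpiusi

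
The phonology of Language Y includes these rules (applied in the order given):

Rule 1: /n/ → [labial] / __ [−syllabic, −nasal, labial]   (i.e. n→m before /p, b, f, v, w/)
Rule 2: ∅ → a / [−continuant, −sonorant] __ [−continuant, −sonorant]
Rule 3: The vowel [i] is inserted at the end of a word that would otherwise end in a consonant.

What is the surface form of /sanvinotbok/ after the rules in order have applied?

Rule 1 (nasal place assimilation): /n/ precedes the labial consonant /v/, so it assimilates in place to [m]. /sanvinotbok/ → samvinotbok.
Rule 2 (stop-cluster a-epenthesis): /t/ and /b/ form a stop–stop cluster, so [a] is inserted between them. /samvinotbok/ → samvinotabok.
Rule 3 (final i-epenthesis): the form ends in the consonant /k/, so [i] is inserted word-finally. /samvinotabok/ → samvinotaboki.

samvinotaboki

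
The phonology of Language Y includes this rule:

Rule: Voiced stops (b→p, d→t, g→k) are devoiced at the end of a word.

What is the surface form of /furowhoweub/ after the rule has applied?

/b/ is a voiced stop in word-final position, so it devoices to [p].
Surface form: [furowhoweup].

furowhoweup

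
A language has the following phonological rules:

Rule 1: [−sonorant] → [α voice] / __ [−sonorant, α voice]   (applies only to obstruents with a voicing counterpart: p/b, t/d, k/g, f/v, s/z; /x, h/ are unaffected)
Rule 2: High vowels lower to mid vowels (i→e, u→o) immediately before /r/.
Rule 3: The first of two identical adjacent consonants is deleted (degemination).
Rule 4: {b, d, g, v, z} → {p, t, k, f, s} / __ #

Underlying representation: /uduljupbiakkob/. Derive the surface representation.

Rule 1 (regressive voicing assimilation): /p/ precedes the voiced obstruent /b/, so it voices to [b] by assimilation. /uduljupbiakkob/ → uduljubbiakkob.
Rule 2 (pre-rhotic lowering): no segment meets the environment; /uduljubbiakkob/ is unchanged.
Rule 3 (degemination): /bb/ is a geminate; the first /b/ deletes. /kk/ is a geminate; the first /k/ deletes. /uduljubbiakkob/ → uduljubiakob.
Rule 4 (final devoicing): /b/ is a voiced obstruent in word-final position, so it devoices to [p]. /uduljubiakob/ → uduljubiakop.

uduljubiakop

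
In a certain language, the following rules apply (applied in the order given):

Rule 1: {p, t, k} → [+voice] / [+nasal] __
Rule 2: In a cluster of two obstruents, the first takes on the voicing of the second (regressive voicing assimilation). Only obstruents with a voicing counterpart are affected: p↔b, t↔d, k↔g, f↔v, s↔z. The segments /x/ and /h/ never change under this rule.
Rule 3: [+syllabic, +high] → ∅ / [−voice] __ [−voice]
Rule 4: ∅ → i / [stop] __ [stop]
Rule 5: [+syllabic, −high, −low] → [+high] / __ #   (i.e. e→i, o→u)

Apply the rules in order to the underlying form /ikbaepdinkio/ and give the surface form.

igibaebidingiu

Rule 1 (post-nasal voicing): /k/ is a voiceless stop immediately after the nasal /n/, so it voices to [g]. /ikbaepdinkio/ → ikbaepdingio.
Rule 2 (regressive voicing assimilation): /k/ precedes the voiced obstruent /b/, so it voices to [g] by assimilation. /p/ precedes the voiced obstruent /d/, so it voices to [b] by assimilation. /ikbaepdingio/ → igbaebdingio.
Rule 3 (high vowel syncope): no segment meets the environment; /igbaebdingio/ is unchanged.
Rule 4 (stop-cluster i-epenthesis): /g/ and /b/ form a stop–stop cluster, so [i] is inserted between them. /b/ and /d/ form a stop–stop cluster, so [i] is inserted between them. /igbaebdingio/ → igibaebidingio.
Rule 5 (final vowel raising): /o/ is a mid vowel in word-final position, so it raises to [u]. /igibaebidingio/ → igibaebidingiu.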